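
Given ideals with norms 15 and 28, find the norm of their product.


N(IJ) = N(I) * N(J)
= 15 * 28
= 420

420


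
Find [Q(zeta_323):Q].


The degree equals Euler's totient phi(323).
323 = 17 * 19
phi(323) = 288

288


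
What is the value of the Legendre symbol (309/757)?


p = 757 is prime, so compute (309/757) with the reciprocity algorithm (Jacobi-symbol steps: pull out 2s via (2/n), flip via reciprocity, reduce):
  reciprocity: (309/757) -> +(757/309)
  reduce: (139/309)
  reciprocity: (139/309) -> +(309/139)
  reduce: (31/139)
  reciprocity: (31/139) -> -(139/31)
  reduce: (15/31)
  reciprocity: (15/31) -> -(31/15)
  reduce: (1/15)
  (1/15) = 1
Product of signs = 1
(309/757) = 1

1


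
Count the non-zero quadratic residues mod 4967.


For prime p, the number of non-zero quadratic residues is (p-1)/2.
= (4967-1)/2
= 2483

2483


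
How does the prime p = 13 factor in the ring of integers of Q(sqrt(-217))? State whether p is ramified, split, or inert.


K = Q(sqrt(-217)). Since d mod 4 = 3, disc(K) = -868.
Check p | disc: -868 mod 13 = 3.
p does not divide disc. Compute Legendre symbol (d/p):
4^((13-1)/2) mod 13 = 1
(d/p) = 1, so p splits: (p) = P*P' with e=1, f=1, g=2.
Therefore p is split.

split


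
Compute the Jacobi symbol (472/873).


Compute (472/873) via quadratic reciprocity:
  pull out 2: (2/873) = +1  (since 873 mod 8 = 1)
  pull out 2: (2/873) = +1  (since 873 mod 8 = 1)
  pull out 2: (2/873) = +1  (since 873 mod 8 = 1)
  reciprocity: (59/873) -> +(873/59)
  reduce: (47/59)
  reciprocity: (47/59) -> -(59/47)
  reduce: (12/47)
  pull out 2: (2/47) = +1  (since 47 mod 8 = 7)
  pull out 2: (2/47) = +1  (since 47 mod 8 = 7)
  reciprocity: (3/47) -> -(47/3)
  reduce: (2/3)
  pull out 2: (2/3) = -1  (since 3 mod 8 = 3)
  (1/3) = 1
Product of signs = -1

-1


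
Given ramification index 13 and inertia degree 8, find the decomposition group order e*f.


|D_P| = e * f
= 13 * 8
= 104

104


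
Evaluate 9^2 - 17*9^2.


x^2 - d*y^2
= 9^2 - 17*9^2
= 81 - 1377
= -1296

-1296


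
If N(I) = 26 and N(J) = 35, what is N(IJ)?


N(IJ) = N(I) * N(J)
= 26 * 35
= 910

910


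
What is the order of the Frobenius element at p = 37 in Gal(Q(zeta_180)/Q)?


The Frobenius at p in Gal(Q(zeta_n)/Q) = (Z/nZ)* is the class of p, so its order is ord_180(37), the smallest k >= 1 with 37^k = 1 mod 180.
n = 180 = 2^2 * 3^2 * 5, phi(180) = 48; the order divides phi(n).
Divisors of 48: 1, 2, 3, 4, 6, 8, 12, 16, 24, 48
Repeated squaring mod 180: 37^1 = 37, 37^2 = 109, 37^4 = 1, 37^8 = 1, 37^16 = 1, 37^32 = 1
Test divisors in increasing order:
  k=1: 37^1 = 37 mod 180
  k=2: 37^2 = 109 mod 180
  k=3: 37^3 = 109 * 37 = 73 mod 180
  k=4: 37^4 = 1 mod 180  <- first divisor giving 1
Order = 4

4


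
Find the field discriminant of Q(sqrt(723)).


For K = Q(sqrt(d)) with d squarefree: disc(K) = d if d = 1 mod 4, and disc(K) = 4d if d = 2 or 3 mod 4.
Here d = 723, and d mod 4 = 3.
d = 3 mod 4, not 1 (O_K = Z[sqrt(d)]), so disc(K) = 4d = 4 * (723) = 2892

2892


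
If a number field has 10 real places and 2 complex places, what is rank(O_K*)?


By Dirichlet's unit theorem:
rank = r1 + r2 - 1
= 10 + 2 - 1
= 11

11


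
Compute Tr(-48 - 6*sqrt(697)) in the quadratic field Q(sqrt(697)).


Tr(a + b*sqrt(d)) = (a + b*sqrt(d)) + (a - b*sqrt(d)) = 2a
= 2 * (-48)
= -96

-96


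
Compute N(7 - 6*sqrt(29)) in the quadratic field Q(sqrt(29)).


N(a + b*sqrt(d)) = a^2 - d*b^2
= (7)^2 - (29)*(-6)^2
= 49 - 1044
= -995

-995


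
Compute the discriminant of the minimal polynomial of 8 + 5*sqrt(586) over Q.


The element 8 + 5*sqrt(586) has minimal polynomial:
x^2 - 16*x - 14586
Discriminant = (-16)^2 - 4*(-14586)
= 256 + 58344
= 58600

58600


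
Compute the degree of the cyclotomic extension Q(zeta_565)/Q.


The degree equals Euler's totient phi(565).
565 = 5 * 113
phi(565) = 448

448


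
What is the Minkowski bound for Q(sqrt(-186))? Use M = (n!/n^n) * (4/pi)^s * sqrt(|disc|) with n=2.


d = -186, d mod 4 = 2, so disc(K) = 4d = -744; |disc(K)| = 744
Imaginary quadratic field, so n = 2, s = r2 = 1, r1 = 0
M = (n!/n^n) * (4/pi)^s * sqrt(|disc(K)|) = (2!/2^2) * (4/pi)^1 * sqrt(744)
= 0.5 * 1.273240 * 27.276363
= 17.3647

17.3647


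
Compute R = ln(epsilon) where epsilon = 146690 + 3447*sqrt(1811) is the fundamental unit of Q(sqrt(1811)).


epsilon = 146690 + 3447*sqrt(1811)
= 293380.0000
R = ln(293380.0000)
= 12.5892

12.5892


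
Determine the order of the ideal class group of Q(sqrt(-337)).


K = Q(sqrt(-337)). d mod 4 = 3, so D = disc(K) = 4d = -1348
h(K) equals the number of primitive reduced positive-definite forms (a, b, c) = a*x^2 + b*x*y + c*y^2 with b^2 - 4ac = D,
where reduced means |b| <= a <= c, with b >= 0 whenever |b| = a or a = c, and primitive means gcd(a, b, c) = 1.
Reduced forces 3a^2 <= |D| = 1348, so 1 <= a <= 21; b must have the parity of D, and c = (b^2 - D)/(4a) must be an integer >= a.
Enumerate a = 1..21, b in [-a, a]:
  a=1: (1, 0, 337)  [1]
  a=2: (2, 2, 169)  [1]
  a=3..10: none
  a=11: (11, -4, 31), (11, 4, 31)  [2]
  a=12: none
  a=13: (13, -2, 26), (13, 2, 26)  [2]
  a=14..18: none
  a=19: (19, -18, 22), (19, 18, 22)  [2]
  a=20..21: none
Total reduced forms: 1 + 1 + 2 + 2 + 2 = 8
h = 8

8


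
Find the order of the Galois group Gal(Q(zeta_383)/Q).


|Gal(Q(zeta_383)/Q)| = phi(383)
= 382

382


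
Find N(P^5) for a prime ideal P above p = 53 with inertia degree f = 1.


N(P^a) = p^(a*f)
= 53^(5*1)
= 53^5
= 418195493

418195493


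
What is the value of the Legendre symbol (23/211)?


p = 211 is prime, so compute (23/211) with the reciprocity algorithm (Jacobi-symbol steps: pull out 2s via (2/n), flip via reciprocity, reduce):
  reciprocity: (23/211) -> -(211/23)
  reduce: (4/23)
  pull out 2: (2/23) = +1  (since 23 mod 8 = 7)
  pull out 2: (2/23) = +1  (since 23 mod 8 = 7)
  (1/23) = 1
Product of signs = -1
(23/211) = -1

-1


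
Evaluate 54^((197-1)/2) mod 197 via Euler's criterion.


p = 197 is prime and the exponent is (p-1)/2 = 98, so by Euler's criterion 54^98 = (54/197) = +1 or -1 mod 197.
Compute by square-and-multiply:
  98 = 64 + 32 + 2 (binary 1100010)
  Repeated squaring mod 197: 54^1 = 54, 54^2 = 158, 54^4 = 142, 54^8 = 70, 54^16 = 172, 54^32 = 34, 54^64 = 171
  54^98 = 54^64 * 54^32 * 54^2 = 171 * 34 * 158 mod 197
    171 * 34 = 5814 = 101 mod 197
    101 * 158 = 15958 = 1 mod 197
  54^98 = 1 mod 197
Result 1: 54 is a quadratic residue mod 197.
54^98 mod 197 = 1

1


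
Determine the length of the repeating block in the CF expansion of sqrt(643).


Run the CF algorithm for sqrt(643).
a_0 = floor(sqrt(643)) = 25; set m_0=0, q_0=1.
Recurrence: m' = q*a - m,  q' = (d - m'^2)/q,  a' = floor((a_0 + m')/q').
  step 1: m=25, q=18, a=2
  step 2: m=11, q=29, a=1
  step 3: m=18, q=11, a=3
  step 4: m=15, q=38, a=1
  step 5: m=23, q=3, a=16
  step 6: m=25, q=6, a=8
  step 7: m=23, q=19, a=2
  step 8: m=15, q=22, a=1
  step 9: m=7, q=27, a=1
  step 10: m=20, q=9, a=5
  step 11: m=25, q=2, a=25
  step 12: m=25, q=9, a=5
  step 13: m=20, q=27, a=1
  step 14: m=7, q=22, a=1
  step 15: m=15, q=19, a=2
  step 16: m=23, q=6, a=8
  step 17: m=25, q=3, a=16
  step 18: m=23, q=38, a=1
  step 19: m=15, q=11, a=3
  step 20: m=18, q=29, a=1
  step 21: m=11, q=18, a=2
  step 22: m=25, q=1, a=50
a_22 = 2*a_0 = 50, so the period closes here.
sqrt(643) = [25; 2, 1, 3, 1, 16, 8, 2, 1, 1, 5, 25, 5, 1, 1, 2, 8, 16, 1, 3, 1, 2, 50]
Period length = 22

22


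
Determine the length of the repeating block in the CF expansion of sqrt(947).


Run the CF algorithm for sqrt(947).
a_0 = floor(sqrt(947)) = 30; set m_0=0, q_0=1.
Recurrence: m' = q*a - m,  q' = (d - m'^2)/q,  a' = floor((a_0 + m')/q').
  step 1: m=30, q=47, a=1
  step 2: m=17, q=14, a=3
  step 3: m=25, q=23, a=2
  step 4: m=21, q=22, a=2
  step 5: m=23, q=19, a=2
  step 6: m=15, q=38, a=1
  step 7: m=23, q=11, a=4
  step 8: m=21, q=46, a=1
  step 9: m=25, q=7, a=7
  step 10: m=24, q=53, a=1
  step 11: m=29, q=2, a=29
  step 12: m=29, q=53, a=1
  step 13: m=24, q=7, a=7
  step 14: m=25, q=46, a=1
  step 15: m=21, q=11, a=4
  step 16: m=23, q=38, a=1
  step 17: m=15, q=19, a=2
  step 18: m=23, q=22, a=2
  step 19: m=21, q=23, a=2
  step 20: m=25, q=14, a=3
  step 21: m=17, q=47, a=1
  step 22: m=30, q=1, a=60
a_22 = 2*a_0 = 60, so the period closes here.
sqrt(947) = [30; 1, 3, 2, 2, 2, 1, 4, 1, 7, 1, 29, 1, 7, 1, 4, 1, 2, 2, 2, 3, 1, 60]
Period length = 22

22


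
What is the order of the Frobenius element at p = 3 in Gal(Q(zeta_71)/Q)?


The Frobenius at p in Gal(Q(zeta_n)/Q) = (Z/nZ)* is the class of p, so its order is ord_71(3), the smallest k >= 1 with 3^k = 1 mod 71.
n = 71 = 71, phi(71) = 70; the order divides phi(n).
Divisors of 70: 1, 2, 5, 7, 10, 14, 35, 70
Repeated squaring mod 71: 3^1 = 3, 3^2 = 9, 3^4 = 10, 3^8 = 29, 3^16 = 60, 3^32 = 50, 3^64 = 15
Test divisors in increasing order:
  k=1: 3^1 = 3 mod 71
  k=2: 3^2 = 9 mod 71
  k=5: 3^5 = 10 * 3 = 30 mod 71
  k=7: 3^7 = 10 * 9 * 3 = 57 mod 71
  k=10: 3^10 = 29 * 9 = 48 mod 71
  k=14: 3^14 = 29 * 10 * 9 = 54 mod 71
  k=35: 3^35 = 50 * 9 * 3 = 1 mod 71  <- first divisor giving 1
Order = 35

35


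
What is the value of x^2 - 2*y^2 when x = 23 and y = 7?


x^2 - d*y^2
= 23^2 - 2*7^2
= 529 - 98
= 431

431


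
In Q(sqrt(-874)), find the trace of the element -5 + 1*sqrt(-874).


Tr(a + b*sqrt(d)) = (a + b*sqrt(d)) + (a - b*sqrt(d)) = 2a
= 2 * (-5)
= -10

-10


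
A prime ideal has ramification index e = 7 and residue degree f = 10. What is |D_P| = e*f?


|D_P| = e * f
= 7 * 10
= 70

70


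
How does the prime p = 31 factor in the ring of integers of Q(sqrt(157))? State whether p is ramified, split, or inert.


K = Q(sqrt(157)). Since d mod 4 = 1, disc(K) = 157.
Check p | disc: 157 mod 31 = 2.
p does not divide disc. Compute Legendre symbol (d/p):
2^((31-1)/2) mod 31 = 1
(d/p) = 1, so p splits: (p) = P*P' with e=1, f=1, g=2.
Therefore p is split.

split


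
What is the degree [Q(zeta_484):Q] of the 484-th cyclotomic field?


The degree equals Euler's totient phi(484).
484 = 2^2 * 11^2
phi(484) = 220

220


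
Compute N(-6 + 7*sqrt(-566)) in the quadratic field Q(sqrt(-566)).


N(a + b*sqrt(d)) = a^2 - d*b^2
= (-6)^2 - (-566)*(7)^2
= 36 + 27734
= 27770

27770


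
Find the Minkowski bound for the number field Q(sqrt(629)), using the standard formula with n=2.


d = 629, d mod 4 = 1, so disc(K) = d = 629; |disc(K)| = 629
Real quadratic field, so n = 2, s = r2 = 0, r1 = 2
M = (n!/n^n) * (4/pi)^s * sqrt(|disc(K)|) = (2!/2^2) * (4/pi)^0 * sqrt(629)
= 0.5 * 1.000000 * 25.079872
= 12.5399

12.5399


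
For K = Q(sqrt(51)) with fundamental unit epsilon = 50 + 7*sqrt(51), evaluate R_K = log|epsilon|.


epsilon = 50 + 7*sqrt(51)
= 99.9900
R = ln(99.9900)
= 4.6051

4.6051


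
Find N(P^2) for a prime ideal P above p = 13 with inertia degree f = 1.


N(P^a) = p^(a*f)
= 13^(2*1)
= 13^2
= 169

169


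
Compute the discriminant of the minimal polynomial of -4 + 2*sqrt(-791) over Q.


The element -4 + 2*sqrt(-791) has minimal polynomial:
x^2 + 8*x + 3180
Discriminant = (8)^2 - 4*(3180)
= 64 - 12720
= -12656

-12656


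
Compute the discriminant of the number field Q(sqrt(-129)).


For K = Q(sqrt(d)) with d squarefree: disc(K) = d if d = 1 mod 4, and disc(K) = 4d if d = 2 or 3 mod 4.
Here d = -129, and d mod 4 = 3.
d = 3 mod 4, not 1 (O_K = Z[sqrt(d)]), so disc(K) = 4d = 4 * (-129) = -516

-516


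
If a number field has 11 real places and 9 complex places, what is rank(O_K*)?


By Dirichlet's unit theorem:
rank = r1 + r2 - 1
= 11 + 9 - 1
= 19

19


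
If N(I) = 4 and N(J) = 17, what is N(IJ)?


N(IJ) = N(I) * N(J)
= 4 * 17
= 68

68


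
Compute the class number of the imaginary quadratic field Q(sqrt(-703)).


K = Q(sqrt(-703)). d mod 4 = 1, so D = disc(K) = d = -703
h(K) equals the number of primitive reduced positive-definite forms (a, b, c) = a*x^2 + b*x*y + c*y^2 with b^2 - 4ac = D,
where reduced means |b| <= a <= c, with b >= 0 whenever |b| = a or a = c, and primitive means gcd(a, b, c) = 1.
Reduced forces 3a^2 <= |D| = 703, so 1 <= a <= 15; b must have the parity of D, and c = (b^2 - D)/(4a) must be an integer >= a.
Enumerate a = 1..15, b in [-a, a]:
  a=1: (1, 1, 176)  [1]
  a=2: (2, -1, 88), (2, 1, 88)  [2]
  a=3: none
  a=4: (4, -1, 44), (4, 1, 44)  [2]
  a=5..6: none
  a=7: (7, -5, 26), (7, 5, 26)  [2]
  a=8: (8, -1, 22), (8, 1, 22)  [2]
  a=9..10: none
  a=11: (11, -1, 16), (11, 1, 16)  [2]
  a=12: none
  a=13: (13, -5, 14), (13, 5, 14)  [2]
  a=14: (14, 9, 14)  [1]
  a=15: none
Total reduced forms: 1 + 2 + 2 + 2 + 2 + 2 + 2 + 1 = 14
h = 14

14


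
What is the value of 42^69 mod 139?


p = 139 is prime and the exponent is (p-1)/2 = 69, so by Euler's criterion 42^69 = (42/139) = +1 or -1 mod 139.
Compute by square-and-multiply:
  69 = 64 + 4 + 1 (binary 1000101)
  Repeated squaring mod 139: 42^1 = 42, 42^2 = 96, 42^4 = 42, 42^8 = 96, 42^16 = 42, 42^32 = 96, 42^64 = 42
  42^69 = 42^64 * 42^4 * 42^1 = 42 * 42 * 42 mod 139
    42 * 42 = 1764 = 96 mod 139
    96 * 42 = 4032 = 1 mod 139
  42^69 = 1 mod 139
Result 1: 42 is a quadratic residue mod 139.
42^69 mod 139 = 1

1


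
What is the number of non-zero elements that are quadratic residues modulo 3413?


For prime p, the number of non-zero quadratic residues is (p-1)/2.
= (3413-1)/2
= 1706

1706


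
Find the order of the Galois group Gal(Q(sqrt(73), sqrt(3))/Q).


The 2 square roots of distinct primes are multiplicatively independent over Q,
so [K:Q] = 2^2 and Gal(K/Q) is isomorphic to (Z/2Z)^2.
|Gal| = 2^2 = 4

4


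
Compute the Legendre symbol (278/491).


p = 491 is prime, so compute (278/491) with the reciprocity algorithm (Jacobi-symbol steps: pull out 2s via (2/n), flip via reciprocity, reduce):
  pull out 2: (2/491) = -1  (since 491 mod 8 = 3)
  reciprocity: (139/491) -> -(491/139)
  reduce: (74/139)
  pull out 2: (2/139) = -1  (since 139 mod 8 = 3)
  reciprocity: (37/139) -> +(139/37)
  reduce: (28/37)
  pull out 2: (2/37) = -1  (since 37 mod 8 = 5)
  pull out 2: (2/37) = -1  (since 37 mod 8 = 5)
  reciprocity: (7/37) -> +(37/7)
  reduce: (2/7)
  pull out 2: (2/7) = +1  (since 7 mod 8 = 7)
  (1/7) = 1
Product of signs = -1
(278/491) = -1

-1


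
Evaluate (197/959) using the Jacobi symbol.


Compute (197/959) via quadratic reciprocity:
  reciprocity: (197/959) -> +(959/197)
  reduce: (171/197)
  reciprocity: (171/197) -> +(197/171)
  reduce: (26/171)
  pull out 2: (2/171) = -1  (since 171 mod 8 = 3)
  reciprocity: (13/171) -> +(171/13)
  reduce: (2/13)
  pull out 2: (2/13) = -1  (since 13 mod 8 = 5)
  (1/13) = 1
Product of signs = 1

1


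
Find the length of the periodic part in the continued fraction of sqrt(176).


Run the CF algorithm for sqrt(176).
a_0 = floor(sqrt(176)) = 13; set m_0=0, q_0=1.
Recurrence: m' = q*a - m,  q' = (d - m'^2)/q,  a' = floor((a_0 + m')/q').
  step 1: m=13, q=7, a=3
  step 2: m=8, q=16, a=1
  step 3: m=8, q=7, a=3
  step 4: m=13, q=1, a=26
a_4 = 2*a_0 = 26, so the period closes here.
sqrt(176) = [13; 3, 1, 3, 26]
Period length = 4

4


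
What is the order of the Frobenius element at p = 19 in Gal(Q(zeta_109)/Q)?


The Frobenius at p in Gal(Q(zeta_n)/Q) = (Z/nZ)* is the class of p, so its order is ord_109(19), the smallest k >= 1 with 19^k = 1 mod 109.
n = 109 = 109, phi(109) = 108; the order divides phi(n).
Divisors of 108: 1, 2, 3, 4, 6, 9, 12, 18, 27, 36, 54, 108
Repeated squaring mod 109: 19^1 = 19, 19^2 = 34, 19^4 = 66, 19^8 = 105, 19^16 = 16, 19^32 = 38, 19^64 = 27
Test divisors in increasing order:
  k=1: 19^1 = 19 mod 109
  k=2: 19^2 = 34 mod 109
  k=3: 19^3 = 34 * 19 = 101 mod 109
  k=4: 19^4 = 66 mod 109
  k=6: 19^6 = 66 * 34 = 64 mod 109
  k=9: 19^9 = 105 * 19 = 33 mod 109
  k=12: 19^12 = 105 * 66 = 63 mod 109
  k=18: 19^18 = 16 * 34 = 108 mod 109
  k=27: 19^27 = 16 * 105 * 34 * 19 = 76 mod 109
  k=36: 19^36 = 38 * 66 = 1 mod 109  <- first divisor giving 1
Order = 36

36


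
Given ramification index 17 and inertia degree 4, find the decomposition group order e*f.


|D_P| = e * f
= 17 * 4
= 68

68


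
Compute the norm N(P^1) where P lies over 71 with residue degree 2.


N(P^a) = p^(a*f)
= 71^(1*2)
= 71^2
= 5041

5041


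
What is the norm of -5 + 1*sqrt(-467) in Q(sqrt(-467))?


N(a + b*sqrt(d)) = a^2 - d*b^2
= (-5)^2 - (-467)*(1)^2
= 25 + 467
= 492

492


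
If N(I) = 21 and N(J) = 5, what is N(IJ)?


N(IJ) = N(I) * N(J)
= 21 * 5
= 105

105


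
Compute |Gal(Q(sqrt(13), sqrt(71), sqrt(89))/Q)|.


The 3 square roots of distinct primes are multiplicatively independent over Q,
so [K:Q] = 2^3 and Gal(K/Q) is isomorphic to (Z/2Z)^3.
|Gal| = 2^3 = 8

8


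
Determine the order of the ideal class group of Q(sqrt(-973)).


K = Q(sqrt(-973)). d mod 4 = 3, so D = disc(K) = 4d = -3892
h(K) equals the number of primitive reduced positive-definite forms (a, b, c) = a*x^2 + b*x*y + c*y^2 with b^2 - 4ac = D,
where reduced means |b| <= a <= c, with b >= 0 whenever |b| = a or a = c, and primitive means gcd(a, b, c) = 1.
Reduced forces 3a^2 <= |D| = 3892, so 1 <= a <= 36; b must have the parity of D, and c = (b^2 - D)/(4a) must be an integer >= a.
Enumerate a = 1..36, b in [-a, a]:
  a=1: (1, 0, 973)  [1]
  a=2: (2, 2, 487)  [1]
  a=3..6: none
  a=7: (7, 0, 139)  [1]
  a=8..13: none
  a=14: (14, 14, 73)  [1]
  a=15..16: none
  a=17: (17, -16, 61), (17, 16, 61)  [2]
  a=18..22: none
  a=23: (23, -8, 43), (23, 8, 43)  [2]
  a=24..28: none
  a=29: (29, -20, 37), (29, 20, 37)  [2]
  a=30: none
  a=31: (31, -18, 34), (31, 18, 34)  [2]
  a=32..36: none
Total reduced forms: 1 + 1 + 1 + 1 + 2 + 2 + 2 + 2 = 12
h = 12

12


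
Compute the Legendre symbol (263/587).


p = 587 is prime, so compute (263/587) with the reciprocity algorithm (Jacobi-symbol steps: pull out 2s via (2/n), flip via reciprocity, reduce):
  reciprocity: (263/587) -> -(587/263)
  reduce: (61/263)
  reciprocity: (61/263) -> +(263/61)
  reduce: (19/61)
  reciprocity: (19/61) -> +(61/19)
  reduce: (4/19)
  pull out 2: (2/19) = -1  (since 19 mod 8 = 3)
  pull out 2: (2/19) = -1  (since 19 mod 8 = 3)
  (1/19) = 1
Product of signs = -1
(263/587) = -1

-1


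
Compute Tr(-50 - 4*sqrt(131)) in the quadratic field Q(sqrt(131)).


Tr(a + b*sqrt(d)) = (a + b*sqrt(d)) + (a - b*sqrt(d)) = 2a
= 2 * (-50)
= -100

-100


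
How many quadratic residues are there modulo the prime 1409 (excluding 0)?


For prime p, the number of non-zero quadratic residues is (p-1)/2.
= (1409-1)/2
= 704

704


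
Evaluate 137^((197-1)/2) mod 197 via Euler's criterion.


p = 197 is prime and the exponent is (p-1)/2 = 98, so by Euler's criterion 137^98 = (137/197) = +1 or -1 mod 197.
Compute by square-and-multiply:
  98 = 64 + 32 + 2 (binary 1100010)
  Repeated squaring mod 197: 137^1 = 137, 137^2 = 54, 137^4 = 158, 137^8 = 142, 137^16 = 70, 137^32 = 172, 137^64 = 34
  137^98 = 137^64 * 137^32 * 137^2 = 34 * 172 * 54 mod 197
    34 * 172 = 5848 = 135 mod 197
    135 * 54 = 7290 = 1 mod 197
  137^98 = 1 mod 197
Result 1: 137 is a quadratic residue mod 197.
137^98 mod 197 = 1

1


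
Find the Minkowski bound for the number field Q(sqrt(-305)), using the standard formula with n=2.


d = -305, d mod 4 = 3, so disc(K) = 4d = -1220; |disc(K)| = 1220
Imaginary quadratic field, so n = 2, s = r2 = 1, r1 = 0
M = (n!/n^n) * (4/pi)^s * sqrt(|disc(K)|) = (2!/2^2) * (4/pi)^1 * sqrt(1220)
= 0.5 * 1.273240 * 34.928498
= 22.2362

22.2362


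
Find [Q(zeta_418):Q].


The degree equals Euler's totient phi(418).
418 = 2 * 11 * 19
phi(418) = 180

180


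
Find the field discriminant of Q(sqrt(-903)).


For K = Q(sqrt(d)) with d squarefree: disc(K) = d if d = 1 mod 4, and disc(K) = 4d if d = 2 or 3 mod 4.
Here d = -903, and d mod 4 = 1.
d = 1 mod 4 (O_K = Z[(1+sqrt(d))/2]), so disc(K) = d = -903

-903


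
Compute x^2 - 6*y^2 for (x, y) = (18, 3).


x^2 - d*y^2
= 18^2 - 6*3^2
= 324 - 54
= 270

270


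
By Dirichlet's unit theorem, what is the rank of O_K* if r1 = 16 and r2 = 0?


By Dirichlet's unit theorem:
rank = r1 + r2 - 1
= 16 + 0 - 1
= 15

15


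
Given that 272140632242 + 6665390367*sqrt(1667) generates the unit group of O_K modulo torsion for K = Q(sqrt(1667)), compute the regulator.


epsilon = 272140632242 + 6665390367*sqrt(1667)
= 5.4428e+11
R = ln(5.4428e+11)
= 27.0227

27.0227


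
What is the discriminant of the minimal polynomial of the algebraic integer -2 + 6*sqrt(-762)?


The element -2 + 6*sqrt(-762) has minimal polynomial:
x^2 + 4*x + 27436
Discriminant = (4)^2 - 4*(27436)
= 16 - 109744
= -109728

-109728


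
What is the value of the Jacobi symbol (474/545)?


Compute (474/545) via quadratic reciprocity:
  pull out 2: (2/545) = +1  (since 545 mod 8 = 1)
  reciprocity: (237/545) -> +(545/237)
  reduce: (71/237)
  reciprocity: (71/237) -> +(237/71)
  reduce: (24/71)
  pull out 2: (2/71) = +1  (since 71 mod 8 = 7)
  pull out 2: (2/71) = +1  (since 71 mod 8 = 7)
  pull out 2: (2/71) = +1  (since 71 mod 8 = 7)
  reciprocity: (3/71) -> -(71/3)
  reduce: (2/3)
  pull out 2: (2/3) = -1  (since 3 mod 8 = 3)
  (1/3) = 1
Product of signs = 1

1


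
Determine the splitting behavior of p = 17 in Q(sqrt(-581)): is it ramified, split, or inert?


K = Q(sqrt(-581)). Since d mod 4 = 3, disc(K) = -2324.
Check p | disc: -2324 mod 17 = 5.
p does not divide disc. Compute Legendre symbol (d/p):
14^((17-1)/2) mod 17 = -1
(d/p) = -1, so p is inert: (p) stays prime with e=1, f=2, g=1.
Therefore p is inert.

inert


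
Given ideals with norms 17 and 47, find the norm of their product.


N(IJ) = N(I) * N(J)
= 17 * 47
= 799

799


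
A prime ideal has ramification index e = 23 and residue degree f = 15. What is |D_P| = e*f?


|D_P| = e * f
= 23 * 15
= 345

345


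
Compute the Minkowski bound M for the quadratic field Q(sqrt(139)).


d = 139, d mod 4 = 3, so disc(K) = 4d = 556; |disc(K)| = 556
Real quadratic field, so n = 2, s = r2 = 0, r1 = 2
M = (n!/n^n) * (4/pi)^s * sqrt(|disc(K)|) = (2!/2^2) * (4/pi)^0 * sqrt(556)
= 0.5 * 1.000000 * 23.579652
= 11.7898

11.7898


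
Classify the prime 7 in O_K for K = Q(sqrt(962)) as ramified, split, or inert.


K = Q(sqrt(962)). Since d mod 4 = 2, disc(K) = 3848.
Check p | disc: 3848 mod 7 = 5.
p does not divide disc. Compute Legendre symbol (d/p):
3^((7-1)/2) mod 7 = -1
(d/p) = -1, so p is inert: (p) stays prime with e=1, f=2, g=1.
Therefore p is inert.

inert


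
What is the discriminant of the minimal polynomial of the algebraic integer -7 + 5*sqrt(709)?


The element -7 + 5*sqrt(709) has minimal polynomial:
x^2 + 14*x - 17676
Discriminant = (14)^2 - 4*(-17676)
= 196 + 70704
= 70900

70900


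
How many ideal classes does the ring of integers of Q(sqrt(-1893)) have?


K = Q(sqrt(-1893)). d mod 4 = 3, so D = disc(K) = 4d = -7572
h(K) equals the number of primitive reduced positive-definite forms (a, b, c) = a*x^2 + b*x*y + c*y^2 with b^2 - 4ac = D,
where reduced means |b| <= a <= c, with b >= 0 whenever |b| = a or a = c, and primitive means gcd(a, b, c) = 1.
Reduced forces 3a^2 <= |D| = 7572, so 1 <= a <= 50; b must have the parity of D, and c = (b^2 - D)/(4a) must be an integer >= a.
Enumerate a = 1..50, b in [-a, a]:
  a=1: (1, 0, 1893)  [1]
  a=2: (2, 2, 947)  [1]
  a=3: (3, 0, 631)  [1]
  a=4..5: none
  a=6: (6, 6, 317)  [1]
  a=7: (7, -4, 271), (7, 4, 271)  [2]
  a=8..13: none
  a=14: (14, -10, 137), (14, 10, 137)  [2]
  a=15..18: none
  a=19: (19, -16, 103), (19, 16, 103)  [2]
  a=20: none
  a=21: (21, -18, 94), (21, 18, 94)  [2]
  a=22: none
  a=23: (23, -8, 83), (23, 8, 83)  [2]
  a=24..37: none
  a=38: (38, -22, 53), (38, 22, 53)  [2]
  a=39..41: none
  a=42: (42, -18, 47), (42, 18, 47)  [2]
  a=43..45: none
  a=46: (46, -38, 49), (46, 38, 49)  [2]
  a=47..50: none
Total reduced forms: 1 + 1 + 1 + 1 + 2 + 2 + 2 + 2 + 2 + 2 + 2 + 2 = 20
h = 20

20


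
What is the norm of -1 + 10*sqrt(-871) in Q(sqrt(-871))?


N(a + b*sqrt(d)) = a^2 - d*b^2
= (-1)^2 - (-871)*(10)^2
= 1 + 87100
= 87101

87101


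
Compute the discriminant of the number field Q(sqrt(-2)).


For K = Q(sqrt(d)) with d squarefree: disc(K) = d if d = 1 mod 4, and disc(K) = 4d if d = 2 or 3 mod 4.
Here d = -2, and d mod 4 = 2.
d = 2 mod 4, not 1 (O_K = Z[sqrt(d)]), so disc(K) = 4d = 4 * (-2) = -8

-8


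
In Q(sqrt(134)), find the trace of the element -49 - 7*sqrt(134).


Tr(a + b*sqrt(d)) = (a + b*sqrt(d)) + (a - b*sqrt(d)) = 2a
= 2 * (-49)
= -98

-98


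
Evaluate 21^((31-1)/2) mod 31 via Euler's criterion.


p = 31 is prime and the exponent is (p-1)/2 = 15, so by Euler's criterion 21^15 = (21/31) = +1 or -1 mod 31.
Compute by square-and-multiply:
  15 = 8 + 4 + 2 + 1 (binary 1111)
  Repeated squaring mod 31: 21^1 = 21, 21^2 = 7, 21^4 = 18, 21^8 = 14
  21^15 = 21^8 * 21^4 * 21^2 * 21^1 = 14 * 18 * 7 * 21 mod 31
    14 * 18 = 252 = 4 mod 31
    4 * 7 = 28 = 28 mod 31
    28 * 21 = 588 = 30 mod 31
  21^15 = 30 mod 31
Result 30 = p - 1 = -1 mod 31: 21 is a quadratic non-residue mod 31. As a residue in [0, p-1] the value is 30.
21^15 mod 31 = 30

30


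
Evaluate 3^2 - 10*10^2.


x^2 - d*y^2
= 3^2 - 10*10^2
= 9 - 1000
= -991

-991


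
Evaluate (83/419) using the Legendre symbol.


p = 419 is prime, so compute (83/419) with the reciprocity algorithm (Jacobi-symbol steps: pull out 2s via (2/n), flip via reciprocity, reduce):
  reciprocity: (83/419) -> -(419/83)
  reduce: (4/83)
  pull out 2: (2/83) = -1  (since 83 mod 8 = 3)
  pull out 2: (2/83) = -1  (since 83 mod 8 = 3)
  (1/83) = 1
Product of signs = -1
(83/419) = -1

-1


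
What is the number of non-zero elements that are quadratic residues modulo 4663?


For prime p, the number of non-zero quadratic residues is (p-1)/2.
= (4663-1)/2
= 2331

2331


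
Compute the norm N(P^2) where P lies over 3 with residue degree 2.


N(P^a) = p^(a*f)
= 3^(2*2)
= 3^4
= 81

81


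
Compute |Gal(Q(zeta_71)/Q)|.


|Gal(Q(zeta_71)/Q)| = phi(71)
= 70

70


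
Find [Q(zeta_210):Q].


The degree equals Euler's totient phi(210).
210 = 2 * 3 * 5 * 7
phi(210) = 48

48


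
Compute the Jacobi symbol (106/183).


Compute (106/183) via quadratic reciprocity:
  pull out 2: (2/183) = +1  (since 183 mod 8 = 7)
  reciprocity: (53/183) -> +(183/53)
  reduce: (24/53)
  pull out 2: (2/53) = -1  (since 53 mod 8 = 5)
  pull out 2: (2/53) = -1  (since 53 mod 8 = 5)
  pull out 2: (2/53) = -1  (since 53 mod 8 = 5)
  reciprocity: (3/53) -> +(53/3)
  reduce: (2/3)
  pull out 2: (2/3) = -1  (since 3 mod 8 = 3)
  (1/3) = 1
Product of signs = 1

1


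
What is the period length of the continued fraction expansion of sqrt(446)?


Run the CF algorithm for sqrt(446).
a_0 = floor(sqrt(446)) = 21; set m_0=0, q_0=1.
Recurrence: m' = q*a - m,  q' = (d - m'^2)/q,  a' = floor((a_0 + m')/q').
  step 1: m=21, q=5, a=8
  step 2: m=19, q=17, a=2
  step 3: m=15, q=13, a=2
  step 4: m=11, q=25, a=1
  step 5: m=14, q=10, a=3
  step 6: m=16, q=19, a=1
  step 7: m=3, q=23, a=1
  step 8: m=20, q=2, a=20
  step 9: m=20, q=23, a=1
  step 10: m=3, q=19, a=1
  step 11: m=16, q=10, a=3
  step 12: m=14, q=25, a=1
  step 13: m=11, q=13, a=2
  step 14: m=15, q=17, a=2
  step 15: m=19, q=5, a=8
  step 16: m=21, q=1, a=42
a_16 = 2*a_0 = 42, so the period closes here.
sqrt(446) = [21; 8, 2, 2, 1, 3, 1, 1, 20, 1, 1, 3, 1, 2, 2, 8, 42]
Period length = 16

16


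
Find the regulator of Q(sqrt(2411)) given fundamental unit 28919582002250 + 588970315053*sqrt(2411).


epsilon = 28919582002250 + 588970315053*sqrt(2411)
= 5.7839e+13
R = ln(5.7839e+13)
= 31.6887

31.6887


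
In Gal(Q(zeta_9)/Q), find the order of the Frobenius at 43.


The Frobenius at p in Gal(Q(zeta_n)/Q) = (Z/nZ)* is the class of p, so its order is ord_9(43), the smallest k >= 1 with 43^k = 1 mod 9.
n = 9 = 3^2, phi(9) = 6; the order divides phi(n).
Divisors of 6: 1, 2, 3, 6
Repeated squaring mod 9: 43^1 = 7, 43^2 = 4, 43^4 = 7
Test divisors in increasing order:
  k=1: 43^1 = 7 mod 9
  k=2: 43^2 = 4 mod 9
  k=3: 43^3 = 4 * 7 = 1 mod 9  <- first divisor giving 1
Order = 3

3


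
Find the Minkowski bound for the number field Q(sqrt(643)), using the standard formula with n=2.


d = 643, d mod 4 = 3, so disc(K) = 4d = 2572; |disc(K)| = 2572
Real quadratic field, so n = 2, s = r2 = 0, r1 = 2
M = (n!/n^n) * (4/pi)^s * sqrt(|disc(K)|) = (2!/2^2) * (4/pi)^0 * sqrt(2572)
= 0.5 * 1.000000 * 50.714889
= 25.3574

25.3574


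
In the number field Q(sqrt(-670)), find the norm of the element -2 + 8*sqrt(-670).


N(a + b*sqrt(d)) = a^2 - d*b^2
= (-2)^2 - (-670)*(8)^2
= 4 + 42880
= 42884

42884


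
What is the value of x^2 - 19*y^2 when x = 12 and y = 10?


x^2 - d*y^2
= 12^2 - 19*10^2
= 144 - 1900
= -1756

-1756


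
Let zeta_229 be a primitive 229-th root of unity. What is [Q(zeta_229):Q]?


The degree equals Euler's totient phi(229).
229 = 229
phi(229) = 228

228


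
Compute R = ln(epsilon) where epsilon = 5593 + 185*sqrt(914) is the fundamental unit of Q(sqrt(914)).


epsilon = 5593 + 185*sqrt(914)
= 11186.0001
R = ln(11186.0001)
= 9.3224

9.3224


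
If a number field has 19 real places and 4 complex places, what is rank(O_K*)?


By Dirichlet's unit theorem:
rank = r1 + r2 - 1
= 19 + 4 - 1
= 22

22


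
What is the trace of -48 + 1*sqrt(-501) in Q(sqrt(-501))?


Tr(a + b*sqrt(d)) = (a + b*sqrt(d)) + (a - b*sqrt(d)) = 2a
= 2 * (-48)
= -96

-96


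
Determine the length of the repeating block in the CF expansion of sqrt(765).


Run the CF algorithm for sqrt(765).
a_0 = floor(sqrt(765)) = 27; set m_0=0, q_0=1.
Recurrence: m' = q*a - m,  q' = (d - m'^2)/q,  a' = floor((a_0 + m')/q').
  step 1: m=27, q=36, a=1
  step 2: m=9, q=19, a=1
  step 3: m=10, q=35, a=1
  step 4: m=25, q=4, a=13
  step 5: m=27, q=9, a=6
  step 6: m=27, q=4, a=13
  step 7: m=25, q=35, a=1
  step 8: m=10, q=19, a=1
  step 9: m=9, q=36, a=1
  step 10: m=27, q=1, a=54
a_10 = 2*a_0 = 54, so the period closes here.
sqrt(765) = [27; 1, 1, 1, 13, 6, 13, 1, 1, 1, 54]
Period length = 10

10


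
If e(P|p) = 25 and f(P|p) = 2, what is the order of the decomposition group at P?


|D_P| = e * f
= 25 * 2
= 50

50


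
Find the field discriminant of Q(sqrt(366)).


For K = Q(sqrt(d)) with d squarefree: disc(K) = d if d = 1 mod 4, and disc(K) = 4d if d = 2 or 3 mod 4.
Here d = 366, and d mod 4 = 2.
d = 2 mod 4, not 1 (O_K = Z[sqrt(d)]), so disc(K) = 4d = 4 * (366) = 1464

1464


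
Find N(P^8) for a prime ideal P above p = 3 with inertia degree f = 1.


N(P^a) = p^(a*f)
= 3^(8*1)
= 3^8
= 6561

6561


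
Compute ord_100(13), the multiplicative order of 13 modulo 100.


We want ord_100(13), the smallest k >= 1 with 13^k = 1 mod 100.
n = 100 = 2^2 * 5^2, phi(100) = 40; the order divides phi(n).
Divisors of 40: 1, 2, 4, 5, 8, 10, 20, 40
Repeated squaring mod 100: 13^1 = 13, 13^2 = 69, 13^4 = 61, 13^8 = 21, 13^16 = 41, 13^32 = 81
Test divisors in increasing order:
  k=1: 13^1 = 13 mod 100
  k=2: 13^2 = 69 mod 100
  k=4: 13^4 = 61 mod 100
  k=5: 13^5 = 61 * 13 = 93 mod 100
  k=8: 13^8 = 21 mod 100
  k=10: 13^10 = 21 * 69 = 49 mod 100
  k=20: 13^20 = 41 * 61 = 1 mod 100  <- first divisor giving 1
Order = 20

20


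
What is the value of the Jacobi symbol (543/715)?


Compute (543/715) via quadratic reciprocity:
  reciprocity: (543/715) -> -(715/543)
  reduce: (172/543)
  pull out 2: (2/543) = +1  (since 543 mod 8 = 7)
  pull out 2: (2/543) = +1  (since 543 mod 8 = 7)
  reciprocity: (43/543) -> -(543/43)
  reduce: (27/43)
  reciprocity: (27/43) -> -(43/27)
  reduce: (16/27)
  pull out 2: (2/27) = -1  (since 27 mod 8 = 3)
  pull out 2: (2/27) = -1  (since 27 mod 8 = 3)
  pull out 2: (2/27) = -1  (since 27 mod 8 = 3)
  pull out 2: (2/27) = -1  (since 27 mod 8 = 3)
  (1/27) = 1
Product of signs = -1

-1


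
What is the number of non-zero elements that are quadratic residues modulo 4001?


For prime p, the number of non-zero quadratic residues is (p-1)/2.
= (4001-1)/2
= 2000

2000


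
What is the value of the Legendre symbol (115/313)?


p = 313 is prime, so compute (115/313) with the reciprocity algorithm (Jacobi-symbol steps: pull out 2s via (2/n), flip via reciprocity, reduce):
  reciprocity: (115/313) -> +(313/115)
  reduce: (83/115)
  reciprocity: (83/115) -> -(115/83)
  reduce: (32/83)
  pull out 2: (2/83) = -1  (since 83 mod 8 = 3)
  pull out 2: (2/83) = -1  (since 83 mod 8 = 3)
  pull out 2: (2/83) = -1  (since 83 mod 8 = 3)
  pull out 2: (2/83) = -1  (since 83 mod 8 = 3)
  pull out 2: (2/83) = -1  (since 83 mod 8 = 3)
  (1/83) = 1
Product of signs = 1
(115/313) = 1

1


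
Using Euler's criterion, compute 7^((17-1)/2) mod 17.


p = 17 is prime and the exponent is (p-1)/2 = 8, so by Euler's criterion 7^8 = (7/17) = +1 or -1 mod 17.
Compute by square-and-multiply:
  8 = 8 (binary 1000)
  Repeated squaring mod 17: 7^1 = 7, 7^2 = 15, 7^4 = 4, 7^8 = 16
  7^8 = 16 mod 17
Result 16 = p - 1 = -1 mod 17: 7 is a quadratic non-residue mod 17. As a residue in [0, p-1] the value is 16.
7^8 mod 17 = 16

16


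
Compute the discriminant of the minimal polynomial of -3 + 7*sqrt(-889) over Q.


The element -3 + 7*sqrt(-889) has minimal polynomial:
x^2 + 6*x + 43570
Discriminant = (6)^2 - 4*(43570)
= 36 - 174280
= -174244

-174244


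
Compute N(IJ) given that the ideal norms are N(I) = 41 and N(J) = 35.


N(IJ) = N(I) * N(J)
= 41 * 35
= 1435

1435


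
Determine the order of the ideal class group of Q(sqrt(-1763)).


K = Q(sqrt(-1763)). d mod 4 = 1, so D = disc(K) = d = -1763
h(K) equals the number of primitive reduced positive-definite forms (a, b, c) = a*x^2 + b*x*y + c*y^2 with b^2 - 4ac = D,
where reduced means |b| <= a <= c, with b >= 0 whenever |b| = a or a = c, and primitive means gcd(a, b, c) = 1.
Reduced forces 3a^2 <= |D| = 1763, so 1 <= a <= 24; b must have the parity of D, and c = (b^2 - D)/(4a) must be an integer >= a.
Enumerate a = 1..24, b in [-a, a]:
  a=1: (1, 1, 441)  [1]
  a=2: none
  a=3: (3, -1, 147), (3, 1, 147)  [2]
  a=4..6: none
  a=7: (7, -1, 63), (7, 1, 63)  [2]
  a=8: none
  a=9: (9, -1, 49), (9, 1, 49)  [2]
  a=10..18: none
  a=19: (19, -17, 27), (19, 17, 27)  [2]
  a=20: none
  a=21: (21, -13, 23), (21, 1, 21), (21, 13, 23)  [3]
  a=22..24: none
Total reduced forms: 1 + 2 + 2 + 2 + 2 + 3 = 12
h = 12

12


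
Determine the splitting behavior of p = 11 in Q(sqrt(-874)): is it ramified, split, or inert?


K = Q(sqrt(-874)). Since d mod 4 = 2, disc(K) = -3496.
Check p | disc: -3496 mod 11 = 2.
p does not divide disc. Compute Legendre symbol (d/p):
6^((11-1)/2) mod 11 = -1
(d/p) = -1, so p is inert: (p) stays prime with e=1, f=2, g=1.
Therefore p is inert.

inert


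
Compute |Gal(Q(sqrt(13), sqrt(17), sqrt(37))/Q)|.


The 3 square roots of distinct primes are multiplicatively independent over Q,
so [K:Q] = 2^3 and Gal(K/Q) is isomorphic to (Z/2Z)^3.
|Gal| = 2^3 = 8

8


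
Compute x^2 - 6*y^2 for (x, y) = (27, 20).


x^2 - d*y^2
= 27^2 - 6*20^2
= 729 - 2400
= -1671

-1671


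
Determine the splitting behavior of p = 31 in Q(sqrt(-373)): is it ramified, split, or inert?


K = Q(sqrt(-373)). Since d mod 4 = 3, disc(K) = -1492.
Check p | disc: -1492 mod 31 = 27.
p does not divide disc. Compute Legendre symbol (d/p):
30^((31-1)/2) mod 31 = -1
(d/p) = -1, so p is inert: (p) stays prime with e=1, f=2, g=1.
Therefore p is inert.

inert


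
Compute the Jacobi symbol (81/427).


Compute (81/427) via quadratic reciprocity:
  reciprocity: (81/427) -> +(427/81)
  reduce: (22/81)
  pull out 2: (2/81) = +1  (since 81 mod 8 = 1)
  reciprocity: (11/81) -> +(81/11)
  reduce: (4/11)
  pull out 2: (2/11) = -1  (since 11 mod 8 = 3)
  pull out 2: (2/11) = -1  (since 11 mod 8 = 3)
  (1/11) = 1
Product of signs = 1

1


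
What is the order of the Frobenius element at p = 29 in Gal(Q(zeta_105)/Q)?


The Frobenius at p in Gal(Q(zeta_n)/Q) = (Z/nZ)* is the class of p, so its order is ord_105(29), the smallest k >= 1 with 29^k = 1 mod 105.
n = 105 = 3 * 5 * 7, phi(105) = 48; the order divides phi(n).
Divisors of 48: 1, 2, 3, 4, 6, 8, 12, 16, 24, 48
Repeated squaring mod 105: 29^1 = 29, 29^2 = 1, 29^4 = 1, 29^8 = 1, 29^16 = 1, 29^32 = 1
Test divisors in increasing order:
  k=1: 29^1 = 29 mod 105
  k=2: 29^2 = 1 mod 105  <- first divisor giving 1
Order = 2

2


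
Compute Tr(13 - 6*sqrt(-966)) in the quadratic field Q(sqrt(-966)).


Tr(a + b*sqrt(d)) = (a + b*sqrt(d)) + (a - b*sqrt(d)) = 2a
= 2 * (13)
= 26

26


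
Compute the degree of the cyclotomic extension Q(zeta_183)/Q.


The degree equals Euler's totient phi(183).
183 = 3 * 61
phi(183) = 120

120


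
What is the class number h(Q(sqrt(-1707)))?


K = Q(sqrt(-1707)). d mod 4 = 1, so D = disc(K) = d = -1707
h(K) equals the number of primitive reduced positive-definite forms (a, b, c) = a*x^2 + b*x*y + c*y^2 with b^2 - 4ac = D,
where reduced means |b| <= a <= c, with b >= 0 whenever |b| = a or a = c, and primitive means gcd(a, b, c) = 1.
Reduced forces 3a^2 <= |D| = 1707, so 1 <= a <= 23; b must have the parity of D, and c = (b^2 - D)/(4a) must be an integer >= a.
Enumerate a = 1..23, b in [-a, a]:
  a=1: (1, 1, 427)  [1]
  a=2: none
  a=3: (3, 3, 143)  [1]
  a=4..6: none
  a=7: (7, -1, 61), (7, 1, 61)  [2]
  a=8..10: none
  a=11: (11, -3, 39), (11, 3, 39)  [2]
  a=12: none
  a=13: (13, -3, 33), (13, 3, 33)  [2]
  a=14..20: none
  a=21: (21, -15, 23), (21, 15, 23)  [2]
  a=22..23: none
Total reduced forms: 1 + 1 + 2 + 2 + 2 + 2 = 10
h = 10

10


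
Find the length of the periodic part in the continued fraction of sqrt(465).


Run the CF algorithm for sqrt(465).
a_0 = floor(sqrt(465)) = 21; set m_0=0, q_0=1.
Recurrence: m' = q*a - m,  q' = (d - m'^2)/q,  a' = floor((a_0 + m')/q').
  step 1: m=21, q=24, a=1
  step 2: m=3, q=19, a=1
  step 3: m=16, q=11, a=3
  step 4: m=17, q=16, a=2
  step 5: m=15, q=15, a=2
  step 6: m=15, q=16, a=2
  step 7: m=17, q=11, a=3
  step 8: m=16, q=19, a=1
  step 9: m=3, q=24, a=1
  step 10: m=21, q=1, a=42
a_10 = 2*a_0 = 42, so the period closes here.
sqrt(465) = [21; 1, 1, 3, 2, 2, 2, 3, 1, 1, 42]
Period length = 10

10


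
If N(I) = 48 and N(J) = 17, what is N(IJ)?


N(IJ) = N(I) * N(J)
= 48 * 17
= 816

816


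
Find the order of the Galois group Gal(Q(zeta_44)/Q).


|Gal(Q(zeta_44)/Q)| = phi(44)
= 20

20


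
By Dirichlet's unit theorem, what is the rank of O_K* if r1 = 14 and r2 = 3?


By Dirichlet's unit theorem:
rank = r1 + r2 - 1
= 14 + 3 - 1
= 16

16


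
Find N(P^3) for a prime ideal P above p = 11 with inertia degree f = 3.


N(P^a) = p^(a*f)
= 11^(3*3)
= 11^9
= 2357947691

2357947691


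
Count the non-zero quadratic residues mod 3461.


For prime p, the number of non-zero quadratic residues is (p-1)/2.
= (3461-1)/2
= 1730

1730


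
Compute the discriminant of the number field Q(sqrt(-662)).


For K = Q(sqrt(d)) with d squarefree: disc(K) = d if d = 1 mod 4, and disc(K) = 4d if d = 2 or 3 mod 4.
Here d = -662, and d mod 4 = 2.
d = 2 mod 4, not 1 (O_K = Z[sqrt(d)]), so disc(K) = 4d = 4 * (-662) = -2648

-2648


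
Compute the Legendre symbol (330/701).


p = 701 is prime, so compute (330/701) with the reciprocity algorithm (Jacobi-symbol steps: pull out 2s via (2/n), flip via reciprocity, reduce):
  pull out 2: (2/701) = -1  (since 701 mod 8 = 5)
  reciprocity: (165/701) -> +(701/165)
  reduce: (41/165)
  reciprocity: (41/165) -> +(165/41)
  reduce: (1/41)
  (1/41) = 1
Product of signs = -1
(330/701) = -1

-1


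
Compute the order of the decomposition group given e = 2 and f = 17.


|D_P| = e * f
= 2 * 17
= 34

34


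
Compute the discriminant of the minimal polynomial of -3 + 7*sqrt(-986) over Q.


The element -3 + 7*sqrt(-986) has minimal polynomial:
x^2 + 6*x + 48323
Discriminant = (6)^2 - 4*(48323)
= 36 - 193292
= -193256

-193256


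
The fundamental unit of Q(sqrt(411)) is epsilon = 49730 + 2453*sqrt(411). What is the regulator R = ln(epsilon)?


epsilon = 49730 + 2453*sqrt(411)
= 99460.0000
R = ln(99460.0000)
= 11.5075

11.5075


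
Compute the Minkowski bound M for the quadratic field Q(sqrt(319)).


d = 319, d mod 4 = 3, so disc(K) = 4d = 1276; |disc(K)| = 1276
Real quadratic field, so n = 2, s = r2 = 0, r1 = 2
M = (n!/n^n) * (4/pi)^s * sqrt(|disc(K)|) = (2!/2^2) * (4/pi)^0 * sqrt(1276)
= 0.5 * 1.000000 * 35.721142
= 17.8606

17.8606
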